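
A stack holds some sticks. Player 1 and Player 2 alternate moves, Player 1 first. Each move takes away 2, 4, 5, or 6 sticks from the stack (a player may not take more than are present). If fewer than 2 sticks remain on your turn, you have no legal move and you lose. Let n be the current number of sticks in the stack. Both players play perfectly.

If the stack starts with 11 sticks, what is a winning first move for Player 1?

Build the W/L table. Terminal = L. A non-terminal position is W if it has a move to some L; otherwise it is L.
n=0: no move → L
n=1: no move → L
n=2: →0(L), so W
n=3: →1(L), so W
n=4: →0(L), so W
n=5: →1(L), so W
n=6: →1(L), so W
n=7: →1(L), so W
n=8: →6(W), 4(W), 3(W), 2(W) — all W, so L
n=9: →7(W), 5(W), 4(W), 3(W) — all W, so L
n=10: →8(L), so W
n=11: →9(L), so W
From 11, the L positions reachable in one move are: 9.

Remove 2, leaving 9.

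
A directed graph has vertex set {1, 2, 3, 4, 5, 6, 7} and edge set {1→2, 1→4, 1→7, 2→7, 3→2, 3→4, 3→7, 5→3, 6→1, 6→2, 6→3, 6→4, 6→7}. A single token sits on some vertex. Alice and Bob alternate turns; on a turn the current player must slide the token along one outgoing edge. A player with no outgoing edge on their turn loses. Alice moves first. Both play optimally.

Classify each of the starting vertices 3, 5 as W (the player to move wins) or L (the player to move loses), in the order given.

Label each position W (a win for the player to move) or L (a loss). A position with no legal move is L; any other position is W exactly when some move reaches an L, and L when every move reaches a W.
Every edge goes from a vertex to one that appears earlier in the order 7, 4, 2, 3, 5, 1, 6, so processing vertices in that order labels each vertex after all of its successors.
7: no outgoing edge → L
4: no outgoing edge → L
2: W (go to 7, an L position)
3: W (go to 4, an L position)
5: L (sole option 3(W) is W)
1: W (go to 4, an L position)
6: W (go to 4, an L position)

3: W, 5: L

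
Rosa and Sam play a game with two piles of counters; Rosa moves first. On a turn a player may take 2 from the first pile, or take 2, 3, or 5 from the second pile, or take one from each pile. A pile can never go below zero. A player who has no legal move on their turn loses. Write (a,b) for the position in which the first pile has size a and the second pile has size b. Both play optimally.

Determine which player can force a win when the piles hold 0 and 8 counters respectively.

Build the W/L table. Terminal = L. A non-terminal position is W if it has a move to some L; otherwise it is L.
No move ever increases a pile, so every position that can arise here has a ≤ 0 and b ≤ 8; it is enough to label the cells with 0 ≤ a ≤ 0 and 0 ≤ b ≤ 8.
Every move lowers a or b (never raises either), so fill the grid row by row in increasing a, and left to right within a row: each cell's successors are then already labelled.
      b=0  b=1  b=2  b=3  b=4  b=5  b=6  b=7  b=8
a=0:    L    L    W    W    W    W    W    L    L
Cells with no legal move (terminal, hence L): (0,0), (0,1).
The remaining L cells, each justified by listing all of its moves:
(0,7): L (options (0,5)(W), (0,4)(W), (0,2)(W) are all W)
(0,8): L (options (0,6)(W), (0,5)(W), (0,3)(W) are all W)
Every other cell has at least one move into one of the L cells above, so it is W.
The starting position (0,8) is L: whatever Rosa does, the opponent receives a W position.

Sam wins.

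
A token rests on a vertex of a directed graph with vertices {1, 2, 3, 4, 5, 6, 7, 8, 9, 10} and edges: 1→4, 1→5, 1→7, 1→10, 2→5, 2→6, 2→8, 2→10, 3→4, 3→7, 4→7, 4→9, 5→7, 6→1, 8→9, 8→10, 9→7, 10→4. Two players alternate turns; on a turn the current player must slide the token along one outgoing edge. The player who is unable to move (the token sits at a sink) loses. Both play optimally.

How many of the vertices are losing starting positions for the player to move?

Positions with no move are L. A position that does have a move is losing for the player to move precisely when every available move leads to a winning position for the opponent. Fill in the labels:
Every edge goes from a vertex to one that appears earlier in the order 7, 9, 4, 10, 5, 8, 3, 1, 6, 2, so processing vertices in that order labels each vertex after all of its successors.
7: no outgoing edge → L
9: can move to 7, which is L ⇒ W
4: can move to 7, which is L ⇒ W
10: the only move is to 4(W), a W ⇒ L
5: can move to 7, which is L ⇒ W
8: can move to 10, which is L ⇒ W
3: can move to 7, which is L ⇒ W
1: can move to 10, which is L ⇒ W
6: the only move is to 1(W), a W ⇒ L
2: can move to 6, which is L ⇒ W
The L vertices are 6, 7, 10; that is 3 in all.

3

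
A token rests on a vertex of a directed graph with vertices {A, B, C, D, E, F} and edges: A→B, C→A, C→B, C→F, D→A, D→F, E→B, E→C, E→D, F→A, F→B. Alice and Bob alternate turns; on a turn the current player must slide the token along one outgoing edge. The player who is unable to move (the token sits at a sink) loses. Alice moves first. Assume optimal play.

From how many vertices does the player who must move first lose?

Classify positions by backward induction: terminal positions (no move available) are L. From any other position, the mover wins iff some move reaches an L.
Every edge goes from a vertex to one that appears earlier in the order B, A, F, C, D, E, so processing vertices in that order labels each vertex after all of its successors.
B: no outgoing edge → L
A: W (go to B, an L position)
F: W (go to B, an L position)
C: W (go to B, an L position)
D: L (options F(W), A(W) are all W)
E: W (go to D, an L position)
The L vertices are B, D; that is 2 in all.

2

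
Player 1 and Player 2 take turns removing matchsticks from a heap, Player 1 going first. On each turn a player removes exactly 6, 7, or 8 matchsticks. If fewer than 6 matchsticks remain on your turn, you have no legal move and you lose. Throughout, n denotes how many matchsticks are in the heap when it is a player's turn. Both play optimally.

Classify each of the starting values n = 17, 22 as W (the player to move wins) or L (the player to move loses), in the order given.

Label each position W (a win for the player to move) or L (a loss). A position with no legal move is L; any other position is W exactly when some move reaches an L, and L when every move reaches a W.
n=0: no move → L
n=1: no move → L
n=2: no move → L
n=3: no move → L
n=4: no move → L
n=5: no move → L
n=6: reaches L-position 0 → W
n=7: reaches L-position 1 → W
n=8: reaches L-position 2 → W
n=9: reaches L-position 3 → W
n=10: reaches L-position 4 → W
n=11: reaches L-position 5 → W
n=12: reaches L-position 5 → W
n=13: reaches L-position 5 → W
n=14: only reaches 8(W), 7(W), 6(W), all W → L
n=15: only reaches 9(W), 8(W), 7(W), all W → L
n=16: only reaches 10(W), 9(W), 8(W), all W → L
n=17: only reaches 11(W), 10(W), 9(W), all W → L
n=18: only reaches 12(W), 11(W), 10(W), all W → L
n=19: only reaches 13(W), 12(W), 11(W), all W → L
n=20: reaches L-position 14 → W
n=21: reaches L-position 15 → W
n=22: reaches L-position 16 → W

17: L, 22: W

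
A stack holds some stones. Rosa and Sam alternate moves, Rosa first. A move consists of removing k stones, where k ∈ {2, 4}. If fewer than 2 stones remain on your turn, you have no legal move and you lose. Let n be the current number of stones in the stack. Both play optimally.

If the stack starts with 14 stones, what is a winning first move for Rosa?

Classify positions by backward induction: terminal positions (no move available) are L. From any other position, the mover wins iff some move reaches an L.
n=0: no move → L
n=1: no move → L
n=2: W (go to 0, an L position)
n=3: W (go to 1, an L position)
n=4: W (go to 0, an L position)
n=5: W (go to 1, an L position)
n=6: L (options 4(W), 2(W) are all W)
n=7: L (options 5(W), 3(W) are all W)
n=8: W (go to 6, an L position)
n=9: W (go to 7, an L position)
n=10: W (go to 6, an L position)
n=11: W (go to 7, an L position)
n=12: L (options 10(W), 8(W) are all W)
n=13: L (options 11(W), 9(W) are all W)
n=14: W (go to 12, an L position)
From 14, the L positions reachable in one move are: 12.

Remove 2, leaving 12.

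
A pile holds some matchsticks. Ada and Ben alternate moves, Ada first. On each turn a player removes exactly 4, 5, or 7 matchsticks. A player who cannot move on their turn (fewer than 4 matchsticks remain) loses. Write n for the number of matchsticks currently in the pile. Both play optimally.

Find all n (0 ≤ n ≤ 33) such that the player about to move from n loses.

0, 1, 2, 3, 11, 12, 13, 14, 22, 23, 24, 25, 33

Compute win/loss labels from the base case upward. A position with no move is L. Any other position is W if it can reach an L in one move, else L.
n=0: no move → L
n=1: no move → L
n=2: no move → L
n=3: no move → L
n=4: can move to 0, which is L ⇒ W
n=5: can move to 1, which is L ⇒ W
n=6: can move to 2, which is L ⇒ W
n=7: can move to 3, which is L ⇒ W
n=8: can move to 3, which is L ⇒ W
n=9: can move to 2, which is L ⇒ W
n=10: can move to 3, which is L ⇒ W
n=11: moves to 7(W), 6(W), 4(W); every one is W ⇒ L
n=12: moves to 8(W), 7(W), 5(W); every one is W ⇒ L
n=13: moves to 9(W), 8(W), 6(W); every one is W ⇒ L
n=14: moves to 10(W), 9(W), 7(W); every one is W ⇒ L
n=15: can move to 11, which is L ⇒ W
n=16: can move to 12, which is L ⇒ W
n=17: can move to 13, which is L ⇒ W
n=18: can move to 14, which is L ⇒ W
n=19: can move to 14, which is L ⇒ W
n=20: can move to 13, which is L ⇒ W
n=21: can move to 14, which is L ⇒ W
n=22: moves to 18(W), 17(W), 15(W); every one is W ⇒ L
n=23: moves to 19(W), 18(W), 16(W); every one is W ⇒ L
n=24: moves to 20(W), 19(W), 17(W); every one is W ⇒ L
n=25: moves to 21(W), 20(W), 18(W); every one is W ⇒ L
n=26: can move to 22, which is L ⇒ W
n=27: can move to 23, which is L ⇒ W
n=28: can move to 24, which is L ⇒ W
n=29: can move to 25, which is L ⇒ W
n=30: can move to 25, which is L ⇒ W
n=31: can move to 24, which is L ⇒ W
n=32: can move to 25, which is L ⇒ W
n=33: moves to 29(W), 28(W), 26(W); every one is W ⇒ L
The losing starting values of n are exactly the entries labelled L in this table (13 of them).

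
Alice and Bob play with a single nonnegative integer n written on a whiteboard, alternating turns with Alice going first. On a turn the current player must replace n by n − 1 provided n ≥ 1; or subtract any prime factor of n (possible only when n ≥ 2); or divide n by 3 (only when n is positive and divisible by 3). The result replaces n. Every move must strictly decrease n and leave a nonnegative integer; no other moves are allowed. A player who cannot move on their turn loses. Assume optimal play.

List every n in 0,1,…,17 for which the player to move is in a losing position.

0, 4, 8, 14

Positions with no move are L. A position that does have a move is losing for the player to move precisely when every available move leads to a winning position for the opponent. Fill in the labels:
n=0: no move → L
n=1: W (go to 0, an L position)
n=2: W (go to 0, an L position)
n=3: W (go to 0, an L position)
n=4: L (options 2(W), 3(W) are all W)
n=5: W (go to 0, an L position)
n=6: W (go to 4, an L position)
n=7: W (go to 0, an L position)
n=8: L (options 6(W), 7(W) are all W)
n=9: W (go to 8, an L position)
n=10: W (go to 8, an L position)
n=11: W (go to 0, an L position)
n=12: W (go to 4, an L position)
n=13: W (go to 0, an L position)
n=14: L (options 7(W), 12(W), 13(W) are all W)
n=15: W (go to 14, an L position)
n=16: W (go to 14, an L position)
n=17: W (go to 0, an L position)
The losing starting values of n are exactly the entries labelled L in this table (4 of them).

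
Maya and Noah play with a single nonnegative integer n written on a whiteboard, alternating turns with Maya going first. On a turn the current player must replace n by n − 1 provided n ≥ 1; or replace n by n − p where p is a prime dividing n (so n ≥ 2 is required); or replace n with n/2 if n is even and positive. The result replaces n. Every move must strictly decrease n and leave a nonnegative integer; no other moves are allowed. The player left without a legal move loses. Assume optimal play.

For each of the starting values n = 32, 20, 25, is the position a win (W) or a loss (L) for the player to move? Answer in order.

32: W, 20: L, 25: W

Positions with no move are L. A position that does have a move is losing for the player to move precisely when every available move leads to a winning position for the opponent. Fill in the labels:
n=0: no move → L
n=1: reaches L-position 0 → W
n=2: reaches L-position 0 → W
n=3: reaches L-position 0 → W
n=4: only reaches 2(W), 3(W), all W → L
n=5: reaches L-position 0 → W
n=6: reaches L-position 4 → W
n=7: reaches L-position 0 → W
n=8: reaches L-position 4 → W
n=9: only reaches 6(W), 8(W), all W → L
n=10: reaches L-position 9 → W
n=11: reaches L-position 0 → W
n=12: reaches L-position 9 → W
n=13: reaches L-position 0 → W
n=14: only reaches 7(W), 12(W), 13(W), all W → L
n=15: reaches L-position 14 → W
n=16: reaches L-position 14 → W
n=17: reaches L-position 0 → W
n=18: reaches L-position 9 → W
n=19: reaches L-position 0 → W
n=20: only reaches 10(W), 15(W), 18(W), 19(W), all W → L
n=21: reaches L-position 14 → W
n=22: reaches L-position 20 → W
n=23: reaches L-position 0 → W
n=24: only reaches 12(W), 21(W), 22(W), 23(W), all W → L
n=25: reaches L-position 20 → W
n=26: reaches L-position 24 → W
n=27: reaches L-position 24 → W
n=28: reaches L-position 14 → W
n=29: reaches L-position 0 → W
n=30: only reaches 15(W), 25(W), 27(W), 28(W), 29(W), all W → L
n=31: reaches L-position 0 → W
n=32: reaches L-position 30 → W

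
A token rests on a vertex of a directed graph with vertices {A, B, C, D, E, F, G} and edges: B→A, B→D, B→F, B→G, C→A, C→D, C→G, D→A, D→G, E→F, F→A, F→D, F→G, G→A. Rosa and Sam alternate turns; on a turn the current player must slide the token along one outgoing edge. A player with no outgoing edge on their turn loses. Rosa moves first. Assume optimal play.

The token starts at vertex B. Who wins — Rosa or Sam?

Classify positions by backward induction: terminal positions (no move available) are L. From any other position, the mover wins iff some move reaches an L.
Every edge goes from a vertex to one that appears earlier in the order A, G, D, F, C, B, E, so processing vertices in that order labels each vertex after all of its successors.
A: no outgoing edge → L
G: reaches L-position A → W
D: reaches L-position A → W
F: reaches L-position A → W
C: reaches L-position A → W
B: reaches L-position A → W
E: only reaches F(W), which is W → L
The starting position B is W: Rosa should move to A, handing over an L position.

Rosa wins.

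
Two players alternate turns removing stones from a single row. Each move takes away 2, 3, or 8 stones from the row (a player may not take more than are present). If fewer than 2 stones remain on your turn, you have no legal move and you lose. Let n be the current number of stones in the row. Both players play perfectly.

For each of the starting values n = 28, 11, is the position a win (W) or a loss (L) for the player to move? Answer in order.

Label each position W (a win for the player to move) or L (a loss). A position with no legal move is L; any other position is W exactly when some move reaches an L, and L when every move reaches a W.
n=0: no move → L
n=1: no move → L
n=2: reaches L-position 0 → W
n=3: reaches L-position 1 → W
n=4: reaches L-position 1 → W
n=5: only reaches 3(W), 2(W), all W → L
n=6: only reaches 4(W), 3(W), all W → L
n=7: reaches L-position 5 → W
n=8: reaches L-position 6 → W
n=9: reaches L-position 6 → W
n=10: only reaches 8(W), 7(W), 2(W), all W → L
n=11: only reaches 9(W), 8(W), 3(W), all W → L
n=12: reaches L-position 10 → W
n=13: reaches L-position 11 → W
n=14: reaches L-position 11 → W
n=15: only reaches 13(W), 12(W), 7(W), all W → L
n=16: only reaches 14(W), 13(W), 8(W), all W → L
n=17: reaches L-position 15 → W
n=18: reaches L-position 16 → W
n=19: reaches L-position 16 → W
n=20: only reaches 18(W), 17(W), 12(W), all W → L
n=21: only reaches 19(W), 18(W), 13(W), all W → L
n=22: reaches L-position 20 → W
n=23: reaches L-position 21 → W
n=24: reaches L-position 21 → W
n=25: only reaches 23(W), 22(W), 17(W), all W → L
n=26: only reaches 24(W), 23(W), 18(W), all W → L
n=27: reaches L-position 25 → W
n=28: reaches L-position 26 → W

28: W, 11: L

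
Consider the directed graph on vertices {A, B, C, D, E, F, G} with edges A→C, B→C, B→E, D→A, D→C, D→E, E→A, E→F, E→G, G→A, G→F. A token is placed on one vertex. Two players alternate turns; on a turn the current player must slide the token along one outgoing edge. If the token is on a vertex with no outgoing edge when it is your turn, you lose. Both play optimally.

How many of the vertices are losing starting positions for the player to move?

2

Build the W/L table. Terminal = L. A non-terminal position is W if it has a move to some L; otherwise it is L.
Every edge goes from a vertex to one that appears earlier in the order F, C, A, G, E, D, B, so processing vertices in that order labels each vertex after all of its successors.
F: no outgoing edge → L
C: no outgoing edge → L
A: →C(L), so W
G: →F(L), so W
E: →F(L), so W
D: →C(L), so W
B: →C(L), so W
The L vertices are C, F; that is 2 in all.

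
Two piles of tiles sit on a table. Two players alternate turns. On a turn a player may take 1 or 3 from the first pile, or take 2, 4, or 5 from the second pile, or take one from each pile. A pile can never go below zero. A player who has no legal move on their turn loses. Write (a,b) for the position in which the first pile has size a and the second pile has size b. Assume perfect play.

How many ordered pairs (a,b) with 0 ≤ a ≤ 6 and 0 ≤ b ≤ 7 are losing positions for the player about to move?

18

Classify positions by backward induction: terminal positions (no move available) are L. From any other position, the mover wins iff some move reaches an L.
Every move lowers a or b (never raises either), so fill the grid row by row in increasing a, and left to right within a row: each cell's successors are then already labelled.
      b=0  b=1  b=2  b=3  b=4  b=5  b=6  b=7
a=0:    L    L    W    W    W    W    W    L
a=1:    W    W    W    L    L    W    W    W
a=2:    L    L    W    W    W    W    W    L
a=3:    W    W    W    L    L    W    W    W
a=4:    L    L    W    W    W    W    W    L
a=5:    W    W    W    L    L    W    W    W
a=6:    L    L    W    W    W    W    W    L
Cells with no legal move (terminal, hence L): (0,0), (0,1).
The remaining L cells, each justified by listing all of its moves:
(0,7): →(0,5)(W), (0,3)(W), (0,2)(W) — all W, so L
(1,3): →(0,3)(W), (1,1)(W), (0,2)(W) — all W, so L
(1,4): →(0,4)(W), (1,2)(W), (1,0)(W), (0,3)(W) — all W, so L
(2,0): →(1,0)(W) only, which is W, so L
(2,1): →(1,1)(W), (1,0)(W) — all W, so L
(2,7): →(1,7)(W), (2,5)(W), (2,3)(W), (2,2)(W), (1,6)(W) — all W, so L
(3,3): →(2,3)(W), (0,3)(W), (3,1)(W), (2,2)(W) — all W, so L
(3,4): →(2,4)(W), (0,4)(W), (3,2)(W), (3,0)(W), (2,3)(W) — all W, so L
(4,0): →(3,0)(W), (1,0)(W) — all W, so L
(4,1): →(3,1)(W), (1,1)(W), (3,0)(W) — all W, so L
(4,7): →(3,7)(W), (1,7)(W), (4,5)(W), (4,3)(W), (4,2)(W), (3,6)(W) — all W, so L
(5,3): →(4,3)(W), (2,3)(W), (5,1)(W), (4,2)(W) — all W, so L
(5,4): →(4,4)(W), (2,4)(W), (5,2)(W), (5,0)(W), (4,3)(W) — all W, so L
(6,0): →(5,0)(W), (3,0)(W) — all W, so L
(6,1): →(5,1)(W), (3,1)(W), (5,0)(W) — all W, so L
(6,7): →(5,7)(W), (3,7)(W), (6,5)(W), (6,3)(W), (6,2)(W), (5,6)(W) — all W, so L
Every other cell has at least one move into one of the L cells above, so it is W.
L cells per row: a=0: 3, a=1: 2, a=2: 3, a=3: 2, a=4: 3, a=5: 2, a=6: 3; total 18.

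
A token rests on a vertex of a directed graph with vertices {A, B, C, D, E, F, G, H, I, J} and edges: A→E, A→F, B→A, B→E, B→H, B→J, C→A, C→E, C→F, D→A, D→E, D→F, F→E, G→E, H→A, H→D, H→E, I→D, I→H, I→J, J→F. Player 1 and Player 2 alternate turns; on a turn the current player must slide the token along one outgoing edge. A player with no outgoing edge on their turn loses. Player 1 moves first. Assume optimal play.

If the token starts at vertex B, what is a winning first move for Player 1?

Move to J.

Classify positions by backward induction: terminal positions (no move available) are L. From any other position, the mover wins iff some move reaches an L.
Every edge goes from a vertex to one that appears earlier in the order E, F, A, D, C, H, J, I, B, G, so processing vertices in that order labels each vertex after all of its successors.
E: no outgoing edge → L
F: W (go to E, an L position)
A: W (go to E, an L position)
D: W (go to E, an L position)
C: W (go to E, an L position)
H: W (go to E, an L position)
J: L (sole option F(W) is W)
I: W (go to J, an L position)
B: W (go to J, an L position)
G: W (go to E, an L position)
From B, the L positions reachable in one move are: J, E. Any move reaching one of these is winning.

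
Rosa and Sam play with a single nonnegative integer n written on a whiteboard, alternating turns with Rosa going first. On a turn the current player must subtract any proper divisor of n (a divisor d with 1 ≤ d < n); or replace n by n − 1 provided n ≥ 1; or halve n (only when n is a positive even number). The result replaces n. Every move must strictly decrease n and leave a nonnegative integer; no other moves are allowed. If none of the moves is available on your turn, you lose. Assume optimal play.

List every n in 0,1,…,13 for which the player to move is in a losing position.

0, 2, 5, 7, 9, 11, 13

Compute win/loss labels from the base case upward. A position with no move is L. Any other position is W if it can reach an L in one move, else L.
n=0: no move → L
n=1: W (go to 0, an L position)
n=2: L (sole option 1(W) is W)
n=3: W (go to 2, an L position)
n=4: W (go to 2, an L position)
n=5: L (sole option 4(W) is W)
n=6: W (go to 5, an L position)
n=7: L (sole option 6(W) is W)
n=8: W (go to 7, an L position)
n=9: L (options 6(W), 8(W) are all W)
n=10: W (go to 5, an L position)
n=11: L (sole option 10(W) is W)
n=12: W (go to 9, an L position)
n=13: L (sole option 12(W) is W)
Reading off the rows marked L gives the requested list; there are 7 such values of n.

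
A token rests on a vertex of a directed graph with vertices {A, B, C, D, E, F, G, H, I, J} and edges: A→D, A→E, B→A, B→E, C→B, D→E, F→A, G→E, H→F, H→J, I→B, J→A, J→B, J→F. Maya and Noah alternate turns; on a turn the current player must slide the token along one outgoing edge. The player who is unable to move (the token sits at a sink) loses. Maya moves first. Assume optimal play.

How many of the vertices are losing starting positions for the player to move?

Work bottom-up. With no move the player to move loses. Otherwise the position is W if at least one move leads to an L position for the opponent, and L if every move leads to a W.
Every edge goes from a vertex to one that appears earlier in the order E, D, A, B, F, G, J, I, H, C, so processing vertices in that order labels each vertex after all of its successors.
E: no outgoing edge → L
D: W (go to E, an L position)
A: W (go to E, an L position)
B: W (go to E, an L position)
F: L (sole option A(W) is W)
G: W (go to E, an L position)
J: W (go to F, an L position)
I: L (sole option B(W) is W)
H: W (go to F, an L position)
C: L (sole option B(W) is W)
The L vertices are C, E, F, I; that is 4 in all.

4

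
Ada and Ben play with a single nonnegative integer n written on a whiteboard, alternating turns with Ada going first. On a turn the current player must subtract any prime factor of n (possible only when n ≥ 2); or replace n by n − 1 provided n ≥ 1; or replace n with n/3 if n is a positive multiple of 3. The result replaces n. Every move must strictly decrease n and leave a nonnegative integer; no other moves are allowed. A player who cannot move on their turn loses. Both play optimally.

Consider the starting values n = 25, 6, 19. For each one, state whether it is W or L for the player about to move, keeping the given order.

Label each position W (a win for the player to move) or L (a loss). A position with no legal move is L; any other position is W exactly when some move reaches an L, and L when every move reaches a W.
n=0: no move → L
n=1: →0(L), so W
n=2: →0(L), so W
n=3: →0(L), so W
n=4: →2(W), 3(W) — all W, so L
n=5: →0(L), so W
n=6: →4(L), so W
n=7: →0(L), so W
n=8: →6(W), 7(W) — all W, so L
n=9: →8(L), so W
n=10: →8(L), so W
n=11: →0(L), so W
n=12: →4(L), so W
n=13: →0(L), so W
n=14: →7(W), 12(W), 13(W) — all W, so L
n=15: →14(L), so W
n=16: →14(L), so W
n=17: →0(L), so W
n=18: →6(W), 15(W), 16(W), 17(W) — all W, so L
n=19: →0(L), so W
n=20: →18(L), so W
n=21: →14(L), so W
n=22: →11(W), 20(W), 21(W) — all W, so L
n=23: →0(L), so W
n=24: →8(L), so W
n=25: →20(W), 24(W) — all W, so L

25: L, 6: W, 19: W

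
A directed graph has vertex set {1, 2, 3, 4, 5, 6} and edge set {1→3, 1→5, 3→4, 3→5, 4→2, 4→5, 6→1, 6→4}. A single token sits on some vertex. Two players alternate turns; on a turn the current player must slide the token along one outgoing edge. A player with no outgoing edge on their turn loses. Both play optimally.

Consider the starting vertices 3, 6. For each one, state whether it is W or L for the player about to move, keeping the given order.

3: W, 6: L

Work bottom-up. With no move the player to move loses. Otherwise the position is W if at least one move leads to an L position for the opponent, and L if every move leads to a W.
Every edge goes from a vertex to one that appears earlier in the order 2, 5, 4, 3, 1, 6, so processing vertices in that order labels each vertex after all of its successors.
2: no outgoing edge → L
5: no outgoing edge → L
4: can move to 5, which is L ⇒ W
3: can move to 5, which is L ⇒ W
1: can move to 5, which is L ⇒ W
6: moves to 1(W), 4(W); every one is W ⇒ L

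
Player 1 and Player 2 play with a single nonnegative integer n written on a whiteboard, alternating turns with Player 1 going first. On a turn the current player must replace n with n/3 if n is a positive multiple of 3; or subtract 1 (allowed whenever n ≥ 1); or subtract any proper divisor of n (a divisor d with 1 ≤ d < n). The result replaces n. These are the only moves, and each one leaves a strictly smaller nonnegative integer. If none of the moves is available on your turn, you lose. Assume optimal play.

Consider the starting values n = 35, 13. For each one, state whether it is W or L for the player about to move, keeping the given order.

Classify positions by backward induction: terminal positions (no move available) are L. From any other position, the mover wins iff some move reaches an L.
n=0: no move → L
n=1: W (go to 0, an L position)
n=2: L (sole option 1(W) is W)
n=3: W (go to 2, an L position)
n=4: W (go to 2, an L position)
n=5: L (sole option 4(W) is W)
n=6: W (go to 2, an L position)
n=7: L (sole option 6(W) is W)
n=8: W (go to 7, an L position)
n=9: L (options 3(W), 6(W), 8(W) are all W)
n=10: W (go to 5, an L position)
n=11: L (sole option 10(W) is W)
n=12: W (go to 9, an L position)
n=13: L (sole option 12(W) is W)
n=14: W (go to 7, an L position)
n=15: W (go to 5, an L position)
n=16: L (options 8(W), 12(W), 14(W), 15(W) are all W)
n=17: W (go to 16, an L position)
n=18: W (go to 9, an L position)
n=19: L (sole option 18(W) is W)
n=20: W (go to 16, an L position)
n=21: W (go to 7, an L position)
n=22: W (go to 11, an L position)
n=23: L (sole option 22(W) is W)
n=24: W (go to 16, an L position)
n=25: L (options 20(W), 24(W) are all W)
n=26: W (go to 13, an L position)
n=27: W (go to 9, an L position)
n=28: L (options 14(W), 21(W), 24(W), 26(W), 27(W) are all W)
n=29: W (go to 28, an L position)
n=30: W (go to 25, an L position)
n=31: L (sole option 30(W) is W)
n=32: W (go to 16, an L position)
n=33: W (go to 11, an L position)
n=34: L (options 17(W), 32(W), 33(W) are all W)
n=35: W (go to 28, an L position)

35: W, 13: L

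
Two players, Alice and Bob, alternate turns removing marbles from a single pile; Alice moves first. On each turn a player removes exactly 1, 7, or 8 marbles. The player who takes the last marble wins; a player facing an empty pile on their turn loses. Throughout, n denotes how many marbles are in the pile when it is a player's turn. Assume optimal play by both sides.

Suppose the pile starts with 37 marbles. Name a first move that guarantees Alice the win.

Compute win/loss labels from the base case upward. A position with no move is L. Any other position is W if it can reach an L in one move, else L.
n=0: no move → L
n=1: reaches L-position 0 → W
n=2: only reaches 1(W), which is W → L
n=3: reaches L-position 2 → W
n=4: only reaches 3(W), which is W → L
n=5: reaches L-position 4 → W
n=6: only reaches 5(W), which is W → L
n=7: reaches L-position 6 → W
n=8: reaches L-position 0 → W
n=9: reaches L-position 2 → W
n=10: reaches L-position 2 → W
n=11: reaches L-position 4 → W
n=12: reaches L-position 4 → W
n=13: reaches L-position 6 → W
n=14: reaches L-position 6 → W
n=15: only reaches 14(W), 8(W), 7(W), all W → L
n=16: reaches L-position 15 → W
n=17: only reaches 16(W), 10(W), 9(W), all W → L
n=18: reaches L-position 17 → W
n=19: only reaches 18(W), 12(W), 11(W), all W → L
n=20: reaches L-position 19 → W
n=21: only reaches 20(W), 14(W), 13(W), all W → L
n=22: reaches L-position 21 → W
n=23: reaches L-position 15 → W
n=24: reaches L-position 17 → W
n=25: reaches L-position 17 → W
n=26: reaches L-position 19 → W
n=27: reaches L-position 19 → W
n=28: reaches L-position 21 → W
n=29: reaches L-position 21 → W
n=30: only reaches 29(W), 23(W), 22(W), all W → L
n=31: reaches L-position 30 → W
n=32: only reaches 31(W), 25(W), 24(W), all W → L
n=33: reaches L-position 32 → W
n=34: only reaches 33(W), 27(W), 26(W), all W → L
n=35: reaches L-position 34 → W
n=36: only reaches 35(W), 29(W), 28(W), all W → L
n=37: reaches L-position 36 → W
From 37, the L positions reachable in one move are: 36, 30. Any move reaching one of these is winning.

Remove 1, leaving 36.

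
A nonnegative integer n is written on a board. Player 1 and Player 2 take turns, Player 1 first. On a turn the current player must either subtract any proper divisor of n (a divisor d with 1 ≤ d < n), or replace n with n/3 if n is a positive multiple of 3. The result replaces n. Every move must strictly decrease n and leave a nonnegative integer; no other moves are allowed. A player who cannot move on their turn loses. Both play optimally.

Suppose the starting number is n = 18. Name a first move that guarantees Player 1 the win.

Compute win/loss labels from the base case upward. A position with no move is L. Any other position is W if it can reach an L in one move, else L.
n=0: no move → L
n=1: no move → L
n=2: reaches L-position 1 → W
n=3: reaches L-position 1 → W
n=4: only reaches 2(W), 3(W), all W → L
n=5: reaches L-position 4 → W
n=6: reaches L-position 4 → W
n=7: only reaches 6(W), which is W → L
n=8: reaches L-position 4 → W
n=9: only reaches 3(W), 6(W), 8(W), all W → L
n=10: reaches L-position 9 → W
n=11: only reaches 10(W), which is W → L
n=12: reaches L-position 4 → W
n=13: only reaches 12(W), which is W → L
n=14: reaches L-position 7 → W
n=15: only reaches 5(W), 10(W), 12(W), 14(W), all W → L
n=16: reaches L-position 15 → W
n=17: only reaches 16(W), which is W → L
n=18: reaches L-position 9 → W
From 18, the L positions reachable in one move are: 9, 15, 17. Any move reaching one of these is winning.

Move to 9.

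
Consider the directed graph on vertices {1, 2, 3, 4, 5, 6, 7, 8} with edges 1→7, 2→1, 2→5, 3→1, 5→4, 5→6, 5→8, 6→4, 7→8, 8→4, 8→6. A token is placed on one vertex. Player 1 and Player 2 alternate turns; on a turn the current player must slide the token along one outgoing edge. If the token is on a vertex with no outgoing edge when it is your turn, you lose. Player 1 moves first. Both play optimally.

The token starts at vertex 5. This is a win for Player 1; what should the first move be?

Move to 4.

Compute win/loss labels from the base case upward. A position with no move is L. Any other position is W if it can reach an L in one move, else L.
Every edge goes from a vertex to one that appears earlier in the order 4, 6, 8, 7, 5, 1, 3, 2, so processing vertices in that order labels each vertex after all of its successors.
4: no outgoing edge → L
6: →4(L), so W
8: →4(L), so W
7: →8(W) only, which is W, so L
5: →4(L), so W
1: →7(L), so W
3: →1(W) only, which is W, so L
2: →1(W), 5(W) — all W, so L
From 5, the L positions reachable in one move are: 4.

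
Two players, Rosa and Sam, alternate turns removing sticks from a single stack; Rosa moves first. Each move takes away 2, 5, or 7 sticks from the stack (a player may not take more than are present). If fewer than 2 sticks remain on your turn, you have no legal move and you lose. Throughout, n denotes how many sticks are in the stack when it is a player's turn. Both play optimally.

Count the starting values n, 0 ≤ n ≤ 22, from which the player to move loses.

Positions with no move are L. A position that does have a move is losing for the player to move precisely when every available move leads to a winning position for the opponent. Fill in the labels:
n=0: no move → L
n=1: no move → L
n=2: W (go to 0, an L position)
n=3: W (go to 1, an L position)
n=4: L (sole option 2(W) is W)
n=5: W (go to 0, an L position)
n=6: W (go to 4, an L position)
n=7: W (go to 0, an L position)
n=8: W (go to 1, an L position)
n=9: W (go to 4, an L position)
n=10: L (options 8(W), 5(W), 3(W) are all W)
n=11: W (go to 4, an L position)
n=12: W (go to 10, an L position)
n=13: L (options 11(W), 8(W), 6(W) are all W)
n=14: L (options 12(W), 9(W), 7(W) are all W)
n=15: W (go to 13, an L position)
n=16: W (go to 14, an L position)
n=17: W (go to 10, an L position)
n=18: W (go to 13, an L position)
n=19: W (go to 14, an L position)
n=20: W (go to 13, an L position)
n=21: W (go to 14, an L position)
n=22: L (options 20(W), 17(W), 15(W) are all W)
L entries with 0 ≤ n ≤ 22: n = 0, 1, 4, 10, 13, 14, 22; that makes 7.

7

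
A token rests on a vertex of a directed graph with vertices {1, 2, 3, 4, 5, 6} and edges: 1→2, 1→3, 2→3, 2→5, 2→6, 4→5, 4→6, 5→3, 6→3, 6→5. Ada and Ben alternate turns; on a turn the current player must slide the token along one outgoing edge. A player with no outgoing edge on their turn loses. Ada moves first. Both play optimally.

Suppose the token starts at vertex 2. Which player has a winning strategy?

Build the W/L table. Terminal = L. A non-terminal position is W if it has a move to some L; otherwise it is L.
Every edge goes from a vertex to one that appears earlier in the order 3, 5, 6, 2, 4, 1, so processing vertices in that order labels each vertex after all of its successors.
3: no outgoing edge → L
5: →3(L), so W
6: →3(L), so W
2: →3(L), so W
4: →6(W), 5(W) — all W, so L
1: →3(L), so W
The starting position 2 is W: Ada should move to 3, handing over an L position.

Ada wins.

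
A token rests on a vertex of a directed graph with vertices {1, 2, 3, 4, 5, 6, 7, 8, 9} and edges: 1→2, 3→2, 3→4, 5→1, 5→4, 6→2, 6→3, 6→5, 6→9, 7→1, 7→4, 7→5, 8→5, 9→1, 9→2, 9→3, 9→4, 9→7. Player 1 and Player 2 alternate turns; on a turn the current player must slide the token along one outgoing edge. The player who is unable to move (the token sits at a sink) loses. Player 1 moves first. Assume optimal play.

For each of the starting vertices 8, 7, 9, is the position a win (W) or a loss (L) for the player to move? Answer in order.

Classify positions by backward induction: terminal positions (no move available) are L. From any other position, the mover wins iff some move reaches an L.
Every edge goes from a vertex to one that appears earlier in the order 2, 4, 1, 5, 3, 7, 9, 8, 6, so processing vertices in that order labels each vertex after all of its successors.
2: no outgoing edge → L
4: no outgoing edge → L
1: can move to 2, which is L ⇒ W
5: can move to 4, which is L ⇒ W
3: can move to 4, which is L ⇒ W
7: can move to 4, which is L ⇒ W
9: can move to 4, which is L ⇒ W
8: the only move is to 5(W), a W ⇒ L
6: can move to 2, which is L ⇒ W

8: L, 7: W, 9: W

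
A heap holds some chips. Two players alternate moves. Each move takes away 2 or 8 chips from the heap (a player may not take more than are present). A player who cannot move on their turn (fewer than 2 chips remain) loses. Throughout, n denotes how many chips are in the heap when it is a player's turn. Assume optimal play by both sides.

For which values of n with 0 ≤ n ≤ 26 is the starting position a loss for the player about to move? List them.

Positions with no move are L. A position that does have a move is losing for the player to move precisely when every available move leads to a winning position for the opponent. Fill in the labels:
n=0: no move → L
n=1: no move → L
n=2: can move to 0, which is L ⇒ W
n=3: can move to 1, which is L ⇒ W
n=4: the only move is to 2(W), a W ⇒ L
n=5: the only move is to 3(W), a W ⇒ L
n=6: can move to 4, which is L ⇒ W
n=7: can move to 5, which is L ⇒ W
n=8: can move to 0, which is L ⇒ W
n=9: can move to 1, which is L ⇒ W
n=10: moves to 8(W), 2(W); every one is W ⇒ L
n=11: moves to 9(W), 3(W); every one is W ⇒ L
n=12: can move to 10, which is L ⇒ W
n=13: can move to 11, which is L ⇒ W
n=14: moves to 12(W), 6(W); every one is W ⇒ L
n=15: moves to 13(W), 7(W); every one is W ⇒ L
n=16: can move to 14, which is L ⇒ W
n=17: can move to 15, which is L ⇒ W
n=18: can move to 10, which is L ⇒ W
n=19: can move to 11, which is L ⇒ W
n=20: moves to 18(W), 12(W); every one is W ⇒ L
n=21: moves to 19(W), 13(W); every one is W ⇒ L
n=22: can move to 20, which is L ⇒ W
n=23: can move to 21, which is L ⇒ W
n=24: moves to 22(W), 16(W); every one is W ⇒ L
n=25: moves to 23(W), 17(W); every one is W ⇒ L
n=26: can move to 24, which is L ⇒ W
Reading off the rows marked L gives the requested list; there are 12 such values of n.

0, 1, 4, 5, 10, 11, 14, 15, 20, 21, 24, 25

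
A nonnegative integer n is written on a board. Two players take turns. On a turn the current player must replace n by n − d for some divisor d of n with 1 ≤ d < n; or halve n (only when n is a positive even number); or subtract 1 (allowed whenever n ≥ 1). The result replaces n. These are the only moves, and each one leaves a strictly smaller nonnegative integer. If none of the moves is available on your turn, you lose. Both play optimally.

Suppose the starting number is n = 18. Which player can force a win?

Classify positions by backward induction: terminal positions (no move available) are L. From any other position, the mover wins iff some move reaches an L.
n=0: no move → L
n=1: W (go to 0, an L position)
n=2: L (sole option 1(W) is W)
n=3: W (go to 2, an L position)
n=4: W (go to 2, an L position)
n=5: L (sole option 4(W) is W)
n=6: W (go to 5, an L position)
n=7: L (sole option 6(W) is W)
n=8: W (go to 7, an L position)
n=9: L (options 6(W), 8(W) are all W)
n=10: W (go to 5, an L position)
n=11: L (sole option 10(W) is W)
n=12: W (go to 9, an L position)
n=13: L (sole option 12(W) is W)
n=14: W (go to 7, an L position)
n=15: L (options 10(W), 12(W), 14(W) are all W)
n=16: W (go to 15, an L position)
n=17: L (sole option 16(W) is W)
n=18: W (go to 9, an L position)
From 18 the player to move can move to 9, reaching an L position.

The first player wins.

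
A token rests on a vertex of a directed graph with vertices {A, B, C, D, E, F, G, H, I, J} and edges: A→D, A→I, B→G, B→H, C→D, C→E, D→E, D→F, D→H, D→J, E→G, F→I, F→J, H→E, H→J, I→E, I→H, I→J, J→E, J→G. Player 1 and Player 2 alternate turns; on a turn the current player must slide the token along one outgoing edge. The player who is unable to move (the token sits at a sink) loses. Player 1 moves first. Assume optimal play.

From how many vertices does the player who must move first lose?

5

Label each position W (a win for the player to move) or L (a loss). A position with no legal move is L; any other position is W exactly when some move reaches an L, and L when every move reaches a W.
Every edge goes from a vertex to one that appears earlier in the order G, E, J, H, I, F, D, B, A, C, so processing vertices in that order labels each vertex after all of its successors.
G: no outgoing edge → L
E: →G(L), so W
J: →G(L), so W
H: →J(W), E(W) — all W, so L
I: →H(L), so W
F: →I(W), J(W) — all W, so L
D: →F(L), so W
B: →H(L), so W
A: →D(W), I(W) — all W, so L
C: →D(W), E(W) — all W, so L
The L vertices are A, C, F, G, H; that is 5 in all.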